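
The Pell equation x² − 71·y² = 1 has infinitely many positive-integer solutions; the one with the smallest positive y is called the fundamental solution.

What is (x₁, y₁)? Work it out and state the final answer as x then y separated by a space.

d=71: √d = [8; 2,2,1,7,1,2,2,16] (ℓ=8, even), read p_7/q_7
k=0  a_k=8  p_k/q_k = 8/1
k=1  a_k=2  p_k/q_k = 17/2
k=2  a_k=2  p_k/q_k = 42/5
k=3  a_k=1  p_k/q_k = 59/7
…
k=6  a_k=2  p_k/q_k = 1483/176
k=7  a_k=2  p_k/q_k = 3480/413
fundamental: x₁=3480, y₁=413  (since 12110400 − 71·170569 = 1)

3480 413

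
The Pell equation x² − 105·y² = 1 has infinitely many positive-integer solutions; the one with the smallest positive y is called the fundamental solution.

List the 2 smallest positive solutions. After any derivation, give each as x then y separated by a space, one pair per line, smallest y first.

√105 = [10; 4,20, …], period ℓ=2 (even) → k=1
a_0=10:  p_0=10·1+0=10,  q_0=10·0+1=1
a_1=4:  p_1=4·10+1=41,  q_1=4·1+0=4
→ (41, 4).  Check: 41²=1681, 105·4²=1680, difference 1.
(41+4√105)^2 = 3361 + 328√105

41 4
3361 328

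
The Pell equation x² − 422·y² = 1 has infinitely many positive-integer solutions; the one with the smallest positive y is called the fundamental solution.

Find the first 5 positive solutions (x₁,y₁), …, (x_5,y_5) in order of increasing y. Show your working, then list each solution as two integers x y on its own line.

√422 → a₀=20, period (1,1,5,2,1,…,1,1,40); ℓ=14 even so k=13
step 0: (20, 1)  from 20·(1,0) + (0,1)
step 1: (21, 1)  from 1·(20,1) + (1,0)
…
step 3: (226, 11)  from 5·(41,2) + (21,1)
step 4: (493, 24)  from 2·(226,11) + (41,2)
step 5: (719, 35)  from 1·(493,24) + (226,11)
step 6: (2650, 129)  from 3·(719,35) + (493,24)
step 7: (53719, 2615)  from 20·(2650,129) + (719,35)
step 8: (163807, 7974)  from 3·(53719,2615) + (2650,129)
step 9: (217526, 10589)  from 1·(163807,7974) + (53719,2615)
step 10: (598859, 29152)  from 2·(217526,10589) + (163807,7974)
step 11: (3211821, 156349)  from 5·(598859,29152) + (217526,10589)
step 12: (3810680, 185501)  from 1·(3211821,156349) + (598859,29152)
step 13: (7022501, 341850)  from 1·(3810680,185501) + (3211821,156349)
(x₁, y₁) = (7022501, 341850);  7022501² − 422·341850² = 1 ✓
k=2:  x_2 = 7022501·7022501+422·341850·341850 = 98631040590001,  y_2 = 7022501·341850+341850·7022501 = 4801283933700
k=3:  x_3 = 7022501·98631040590001+422·341850·4801283933700 = 1385273162348638202501,  y_3 = 7022501·4801283933700+341850·98631040590001 = 67434042451384025550
k=4:  x_4 = 7022501·1385273162348638202501+422·341850·67434042451384025550 = 19456164335732849620362360001,  y_4 = 7022501·67434042451384025550+341850·1385273162348638202501 = 947111261097768740333867400
k=5:  x_5 = 7022501·19456164335732849620362360001+422·341850·947111261097768740333867400 = 273261867007695159110526238300562501,  y_5 = 7022501·947111261097768740333867400+341850·19456164335732849620362360001 = 13302179556340616719484196916709250

7022501 341850
98631040590001 4801283933700
1385273162348638202501 67434042451384025550
19456164335732849620362360001 947111261097768740333867400
273261867007695159110526238300562501 13302179556340616719484196916709250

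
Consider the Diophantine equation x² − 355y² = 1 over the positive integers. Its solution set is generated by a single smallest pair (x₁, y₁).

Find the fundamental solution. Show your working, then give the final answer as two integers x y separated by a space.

954809 50676

√355 → a₀=18, period (1,5,3,3,1,6,1,3,3,5,1,36); ℓ=12 even so k=11
k=0  a_k=18  p_k/q_k = 18/1
…
k=2  a_k=5  p_k/q_k = 113/6
…
k=6  a_k=6  p_k/q_k = 10457/555
…
k=10  a_k=5  p_k/q_k = 803418/42641
k=11  a_k=1  p_k/q_k = 954809/50676
→ (954809, 50676).  Check: 954809²=911660226481, 355·50676²=911660226480, difference 1.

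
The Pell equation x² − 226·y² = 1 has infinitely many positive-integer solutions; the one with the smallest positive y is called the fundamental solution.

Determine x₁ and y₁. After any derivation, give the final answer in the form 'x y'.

451 30

d=226: √d = [15; 30] (ℓ=1, odd), read p_1/q_1
a_0=15:  p_0=15·1+0=15,  q_0=15·0+1=1
a_1=30:  p_1=30·15+1=451,  q_1=30·1+0=30
(x₁, y₁) = (451, 30);  451² − 226·30² = 1 ✓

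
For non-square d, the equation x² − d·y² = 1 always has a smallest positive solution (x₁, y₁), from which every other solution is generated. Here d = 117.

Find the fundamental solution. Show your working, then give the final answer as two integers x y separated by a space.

649 60

d=117: √d = [10; 1,4,2,4,1,20] (ℓ=6, even), read p_5/q_5
a_0=10:  p_0=10·1+0=10,  q_0=10·0+1=1
…
a_4=4:  p_4=4·119+54=530,  q_4=4·11+5=49
a_5=1:  p_5=1·530+119=649,  q_5=1·49+11=60
→ (649, 60).  Check: 649²=421201, 117·60²=421200, difference 1.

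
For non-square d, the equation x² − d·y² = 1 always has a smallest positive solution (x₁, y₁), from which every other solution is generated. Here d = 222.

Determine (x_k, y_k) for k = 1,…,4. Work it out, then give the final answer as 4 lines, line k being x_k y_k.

149 10
44401 2980
13231349 888030
3942897601 264629960

√222 → a₀=14, period (1,8,1,28); ℓ=4 even so k=3
a_0=14:  p_0=14·1+0=14,  q_0=14·0+1=1
a_1=1:  p_1=1·14+1=15,  q_1=1·1+0=1
a_2=8:  p_2=8·15+14=134,  q_2=8·1+1=9
a_3=1:  p_3=1·134+15=149,  q_3=1·9+1=10
→ (149, 10).  Check: 149²=22201, 222·10²=22200, difference 1.
n=2: (149,10)∘(149,10) = (149·149+222·10·10, 149·10+10·149) = (44401,2980)
n=3: (44401,2980)∘(149,10) = (149·44401+222·10·2980, 149·2980+10·44401) = (13231349,888030)
n=4: (13231349,888030)∘(149,10) = (149·13231349+222·10·888030, 149·888030+10·13231349) = (3942897601,264629960)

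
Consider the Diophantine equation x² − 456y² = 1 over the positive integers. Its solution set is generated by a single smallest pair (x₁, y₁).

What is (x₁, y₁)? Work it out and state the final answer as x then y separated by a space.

1025 48

√456 = [21; 2,1,4,1,2,42, …], period ℓ=6 (even) → k=5
i=0: a=21 ⇒ p=21, q=1
i=1: a=2 ⇒ p=43, q=2
i=2: a=1 ⇒ p=64, q=3
i=3: a=4 ⇒ p=299, q=14
i=4: a=1 ⇒ p=363, q=17
i=5: a=2 ⇒ p=1025, q=48
(x₁, y₁) = (1025, 48);  1025² − 456·48² = 1 ✓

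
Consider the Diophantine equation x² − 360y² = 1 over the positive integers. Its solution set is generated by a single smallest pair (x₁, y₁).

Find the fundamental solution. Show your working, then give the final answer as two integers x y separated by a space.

19 1

√360 = [18; 1,36, …], period ℓ=2 (even) → k=1
i=0: a=18 ⇒ p=18, q=1
i=1: a=1 ⇒ p=19, q=1
→ (19, 1).  Check: 19²=361, 360·1²=360, difference 1.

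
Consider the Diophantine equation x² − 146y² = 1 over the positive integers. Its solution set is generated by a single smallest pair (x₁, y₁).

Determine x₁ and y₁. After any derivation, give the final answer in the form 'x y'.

[12; 12,24] for √146; ℓ=2 ⇒ convergent index 1
k=0  a_k=12  p_k/q_k = 12/1
k=1  a_k=12  p_k/q_k = 145/12
(x₁, y₁) = (145, 12);  145² − 146·12² = 1 ✓

145 12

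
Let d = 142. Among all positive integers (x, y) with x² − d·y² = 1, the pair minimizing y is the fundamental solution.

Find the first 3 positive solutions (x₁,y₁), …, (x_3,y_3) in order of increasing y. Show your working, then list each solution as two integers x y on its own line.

143 12
40897 3432
11696399 981540

√142 → a₀=11, period (1,10,1,22); ℓ=4 even so k=3
k=0  a_k=11  p_k/q_k = 11/1
…
k=2  a_k=10  p_k/q_k = 131/11
k=3  a_k=1  p_k/q_k = 143/12
fundamental: x₁=143, y₁=12  (since 20449 − 142·144 = 1)
(x_2, y_2) = (143·143 + 142·12·12, 143·12 + 12·143) = (40897, 3432)
(x_3, y_3) = (143·40897 + 142·12·3432, 143·3432 + 12·40897) = (11696399, 981540)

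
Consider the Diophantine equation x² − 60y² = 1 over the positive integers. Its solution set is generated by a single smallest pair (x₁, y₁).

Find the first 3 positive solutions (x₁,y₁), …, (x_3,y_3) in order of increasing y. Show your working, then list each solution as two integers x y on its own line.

d=60: √d = [7; 1,2,1,14] (ℓ=4, even), read p_3/q_3
k=0  a_k=7  p_k/q_k = 7/1
…
k=2  a_k=2  p_k/q_k = 23/3
k=3  a_k=1  p_k/q_k = 31/4
→ (31, 4).  Check: 31²=961, 60·4²=960, difference 1.
(x_2, y_2) = (31·31 + 60·4·4, 31·4 + 4·31) = (1921, 248)
(x_3, y_3) = (31·1921 + 60·4·248, 31·248 + 4·1921) = (119071, 15372)

31 4
1921 248
119071 15372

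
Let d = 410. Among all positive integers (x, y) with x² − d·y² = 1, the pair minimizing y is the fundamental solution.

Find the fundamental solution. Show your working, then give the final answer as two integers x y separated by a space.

[20; 4,40] for √410; ℓ=2 ⇒ convergent index 1
i=0: a=20 ⇒ p=20, q=1
i=1: a=4 ⇒ p=81, q=4
→ (81, 4).  Check: 81²=6561, 410·4²=6560, difference 1.

81 4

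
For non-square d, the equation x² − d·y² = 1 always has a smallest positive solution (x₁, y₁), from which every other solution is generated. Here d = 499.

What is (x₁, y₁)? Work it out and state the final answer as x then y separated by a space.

[22; 2,1,21,1,2,44] for √499; ℓ=6 ⇒ convergent index 5
k=0  a_k=22  p_k/q_k = 22/1
k=1  a_k=2  p_k/q_k = 45/2
…
k=4  a_k=1  p_k/q_k = 1519/68
k=5  a_k=2  p_k/q_k = 4490/201
→ (4490, 201).  Check: 4490²=20160100, 499·201²=20160099, difference 1.

4490 201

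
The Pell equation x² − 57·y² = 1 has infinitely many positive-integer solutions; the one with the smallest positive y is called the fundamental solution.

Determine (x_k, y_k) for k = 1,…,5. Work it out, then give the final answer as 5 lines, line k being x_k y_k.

151 20
45601 6040
13771351 1824060
4158902401 550860080
1255974753751 166357920100

√57 = [7; 1,1,4,1,1,14, …], period ℓ=6 (even) → k=5
a_0=7:  p_0=7·1+0=7,  q_0=7·0+1=1
…
a_4=1:  p_4=1·68+15=83,  q_4=1·9+2=11
a_5=1:  p_5=1·83+68=151,  q_5=1·11+9=20
→ (151, 20).  Check: 151²=22801, 57·20²=22800, difference 1.
k=2:  x_2 = 151·151+57·20·20 = 45601,  y_2 = 151·20+20·151 = 6040
k=3:  x_3 = 151·45601+57·20·6040 = 13771351,  y_3 = 151·6040+20·45601 = 1824060
k=4:  x_4 = 151·13771351+57·20·1824060 = 4158902401,  y_4 = 151·1824060+20·13771351 = 550860080
k=5:  x_5 = 151·4158902401+57·20·550860080 = 1255974753751,  y_5 = 151·550860080+20·4158902401 = 166357920100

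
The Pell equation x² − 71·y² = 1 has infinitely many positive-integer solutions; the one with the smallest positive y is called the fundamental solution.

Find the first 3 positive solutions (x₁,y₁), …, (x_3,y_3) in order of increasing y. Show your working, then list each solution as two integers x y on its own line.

√71 → a₀=8, period (2,2,1,7,1,2,2,16); ℓ=8 even so k=7
i=0: a=8 ⇒ p=8, q=1
…
i=2: a=2 ⇒ p=42, q=5
…
i=5: a=1 ⇒ p=514, q=61
i=6: a=2 ⇒ p=1483, q=176
i=7: a=2 ⇒ p=3480, q=413
fundamental: x₁=3480, y₁=413  (since 12110400 − 71·170569 = 1)
(x_2, y_2) = (3480·3480 + 71·413·413, 3480·413 + 413·3480) = (24220799, 2874480)
(x_3, y_3) = (3480·24220799 + 71·413·2874480, 3480·2874480 + 413·24220799) = (168576757560, 20006380387)

3480 413
24220799 2874480
168576757560 20006380387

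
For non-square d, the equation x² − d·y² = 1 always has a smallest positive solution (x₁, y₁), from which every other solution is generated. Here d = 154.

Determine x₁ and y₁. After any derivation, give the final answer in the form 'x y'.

√154 = [12; 2,2,3,1,2,1,3,2,2,24, …], period ℓ=10 (even) → k=9
i=0: a=12 ⇒ p=12, q=1
…
i=2: a=2 ⇒ p=62, q=5
i=3: a=3 ⇒ p=211, q=17
i=4: a=1 ⇒ p=273, q=22
i=5: a=2 ⇒ p=757, q=61
…
i=7: a=3 ⇒ p=3847, q=310
i=8: a=2 ⇒ p=8724, q=703
i=9: a=2 ⇒ p=21295, q=1716
→ (21295, 1716).  Check: 21295²=453477025, 154·1716²=453477024, difference 1.

21295 1716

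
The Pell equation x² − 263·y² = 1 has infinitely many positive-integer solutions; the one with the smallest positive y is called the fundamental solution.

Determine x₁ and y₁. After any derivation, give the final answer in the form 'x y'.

139128 8579

d=263: √d = [16; 4,1,1,1,1,15,1,1,1,1,4,32] (ℓ=12, even), read p_11/q_11
i=0: a=16 ⇒ p=16, q=1
…
i=2: a=1 ⇒ p=81, q=5
…
i=4: a=1 ⇒ p=227, q=14
i=5: a=1 ⇒ p=373, q=23
…
i=8: a=1 ⇒ p=12017, q=741
i=9: a=1 ⇒ p=18212, q=1123
i=10: a=1 ⇒ p=30229, q=1864
i=11: a=4 ⇒ p=139128, q=8579
fundamental: x₁=139128, y₁=8579  (since 19356600384 − 263·73599241 = 1)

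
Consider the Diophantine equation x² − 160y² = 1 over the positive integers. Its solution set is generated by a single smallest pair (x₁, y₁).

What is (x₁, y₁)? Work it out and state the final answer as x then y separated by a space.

√160 = [12; 1,1,1,5,1,1,1,24, …], period ℓ=8 (even) → k=7
step 0: (12, 1)  from 12·(1,0) + (0,1)
…
step 4: (215, 17)  from 5·(38,3) + (25,2)
…
step 6: (468, 37)  from 1·(253,20) + (215,17)
step 7: (721, 57)  from 1·(468,37) + (253,20)
→ (721, 57).  Check: 721²=519841, 160·57²=519840, difference 1.

721 57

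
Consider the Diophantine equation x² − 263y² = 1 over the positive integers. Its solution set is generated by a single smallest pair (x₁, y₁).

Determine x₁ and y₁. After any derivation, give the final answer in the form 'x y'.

139128 8579

√263 → a₀=16, period (4,1,1,1,1,15,1,1,1,1,4,32); ℓ=12 even so k=11
a_0=16:  p_0=16·1+0=16,  q_0=16·0+1=1
a_1=4:  p_1=4·16+1=65,  q_1=4·1+0=4
…
a_3=1:  p_3=1·81+65=146,  q_3=1·5+4=9
…
a_6=15:  p_6=15·373+227=5822,  q_6=15·23+14=359
…
a_8=1:  p_8=1·6195+5822=12017,  q_8=1·382+359=741
a_9=1:  p_9=1·12017+6195=18212,  q_9=1·741+382=1123
a_10=1:  p_10=1·18212+12017=30229,  q_10=1·1123+741=1864
a_11=4:  p_11=4·30229+18212=139128,  q_11=4·1864+1123=8579
→ (139128, 8579).  Check: 139128²=19356600384, 263·8579²=19356600383, difference 1.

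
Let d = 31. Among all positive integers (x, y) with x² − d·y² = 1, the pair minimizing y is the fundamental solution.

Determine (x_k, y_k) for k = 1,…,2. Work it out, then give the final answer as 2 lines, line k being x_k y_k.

d=31: √d = [5; 1,1,3,5,3,1,1,10] (ℓ=8, even), read p_7/q_7
step 0: (5, 1)  from 5·(1,0) + (0,1)
…
step 3: (39, 7)  from 3·(11,2) + (6,1)
…
step 6: (863, 155)  from 1·(657,118) + (206,37)
step 7: (1520, 273)  from 1·(863,155) + (657,118)
(x₁, y₁) = (1520, 273);  1520² − 31·273² = 1 ✓
k=2:  x_2 = 1520·1520+31·273·273 = 4620799,  y_2 = 1520·273+273·1520 = 829920

1520 273
4620799 829920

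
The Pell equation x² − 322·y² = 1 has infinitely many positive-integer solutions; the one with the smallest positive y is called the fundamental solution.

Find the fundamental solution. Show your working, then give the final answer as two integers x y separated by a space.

√322 → a₀=17, period (1,16,1,34); ℓ=4 even so k=3
i=0: a=17 ⇒ p=17, q=1
i=1: a=1 ⇒ p=18, q=1
i=2: a=16 ⇒ p=305, q=17
i=3: a=1 ⇒ p=323, q=18
(x₁, y₁) = (323, 18);  323² − 322·18² = 1 ✓

323 18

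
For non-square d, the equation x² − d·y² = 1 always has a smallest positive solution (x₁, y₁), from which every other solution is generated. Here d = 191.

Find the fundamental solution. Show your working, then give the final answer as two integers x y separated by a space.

[13; 1,4,1,1,3,…,4,1,26] for √191; ℓ=16 ⇒ convergent index 15
step 0: (13, 1)  from 13·(1,0) + (0,1)
step 1: (14, 1)  from 1·(13,1) + (1,0)
step 2: (69, 5)  from 4·(14,1) + (13,1)
step 3: (83, 6)  from 1·(69,5) + (14,1)
…
step 5: (539, 39)  from 3·(152,11) + (83,6)
…
step 8: (40217, 2910)  from 13·(2999,217) + (1230,89)
step 9: (83433, 6037)  from 2·(40217,2910) + (2999,217)
step 10: (207083, 14984)  from 2·(83433,6037) + (40217,2910)
…
step 13: (1616447, 116962)  from 1·(911765,65973) + (704682,50989)
step 14: (7377553, 533821)  from 4·(1616447,116962) + (911765,65973)
step 15: (8994000, 650783)  from 1·(7377553,533821) + (1616447,116962)
fundamental: x₁=8994000, y₁=650783  (since 80892036000000 − 191·423518513089 = 1)

8994000 650783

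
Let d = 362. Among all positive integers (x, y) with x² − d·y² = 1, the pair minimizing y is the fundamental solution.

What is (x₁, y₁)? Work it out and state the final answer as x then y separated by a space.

[19; 38] for √362; ℓ=1 ⇒ convergent index 1
a_0=19:  p_0=19·1+0=19,  q_0=19·0+1=1
a_1=38:  p_1=38·19+1=723,  q_1=38·1+0=38
→ (723, 38).  Check: 723²=522729, 362·38²=522728, difference 1.

723 38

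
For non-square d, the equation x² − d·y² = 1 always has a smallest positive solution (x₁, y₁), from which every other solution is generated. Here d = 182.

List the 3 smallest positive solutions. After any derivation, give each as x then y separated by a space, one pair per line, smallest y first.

d=182: √d = [13; 2,26] (ℓ=2, even), read p_1/q_1
i=0: a=13 ⇒ p=13, q=1
i=1: a=2 ⇒ p=27, q=2
fundamental: x₁=27, y₁=2  (since 729 − 182·4 = 1)
(27+2√182)^2 = 1457 + 108√182
(27+2√182)^3 = 78651 + 5830√182

27 2
1457 108
78651 5830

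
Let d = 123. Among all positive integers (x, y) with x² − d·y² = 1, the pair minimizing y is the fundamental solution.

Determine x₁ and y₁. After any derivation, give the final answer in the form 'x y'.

122 11

d=123: √d = [11; 11,22] (ℓ=2, even), read p_1/q_1
step 0: (11, 1)  from 11·(1,0) + (0,1)
step 1: (122, 11)  from 11·(11,1) + (1,0)
(x₁, y₁) = (122, 11);  122² − 123·11² = 1 ✓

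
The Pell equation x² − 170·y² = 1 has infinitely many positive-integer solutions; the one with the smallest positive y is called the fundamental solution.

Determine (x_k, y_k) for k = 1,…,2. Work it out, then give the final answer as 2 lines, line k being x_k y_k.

339 26
229841 17628

d=170: √d = [13; 26] (ℓ=1, odd), read p_1/q_1
k=0  a_k=13  p_k/q_k = 13/1
k=1  a_k=26  p_k/q_k = 339/26
(x₁, y₁) = (339, 26);  339² − 170·26² = 1 ✓
(339+26√170)^2 = 229841 + 17628√170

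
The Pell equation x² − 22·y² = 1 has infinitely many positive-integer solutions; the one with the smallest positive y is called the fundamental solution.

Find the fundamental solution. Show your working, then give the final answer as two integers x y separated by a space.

197 42

√22 → a₀=4, period (1,2,4,2,1,8); ℓ=6 even so k=5
k=0  a_k=4  p_k/q_k = 4/1
…
k=3  a_k=4  p_k/q_k = 61/13
k=4  a_k=2  p_k/q_k = 136/29
k=5  a_k=1  p_k/q_k = 197/42
(x₁, y₁) = (197, 42);  197² − 22·42² = 1 ✓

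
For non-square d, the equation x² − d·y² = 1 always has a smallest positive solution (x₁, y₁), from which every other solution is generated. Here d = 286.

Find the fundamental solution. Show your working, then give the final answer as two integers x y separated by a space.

√286 → a₀=16, period (1,10,3,3,2,3,3,10,1,32); ℓ=10 even so k=9
step 0: (16, 1)  from 16·(1,0) + (0,1)
step 1: (17, 1)  from 1·(16,1) + (1,0)
step 2: (186, 11)  from 10·(17,1) + (16,1)
…
step 4: (1911, 113)  from 3·(575,34) + (186,11)
step 5: (4397, 260)  from 2·(1911,113) + (575,34)
step 6: (15102, 893)  from 3·(4397,260) + (1911,113)
step 7: (49703, 2939)  from 3·(15102,893) + (4397,260)
step 8: (512132, 30283)  from 10·(49703,2939) + (15102,893)
step 9: (561835, 33222)  from 1·(512132,30283) + (49703,2939)
(x₁, y₁) = (561835, 33222);  561835² − 286·33222² = 1 ✓

561835 33222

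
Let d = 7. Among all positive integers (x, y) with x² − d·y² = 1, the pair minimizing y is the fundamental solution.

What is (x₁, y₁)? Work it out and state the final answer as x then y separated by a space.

8 3

√7 → a₀=2, period (1,1,1,4); ℓ=4 even so k=3
i=0: a=2 ⇒ p=2, q=1
i=1: a=1 ⇒ p=3, q=1
i=2: a=1 ⇒ p=5, q=2
i=3: a=1 ⇒ p=8, q=3
→ (8, 3).  Check: 8²=64, 7·3²=63, difference 1.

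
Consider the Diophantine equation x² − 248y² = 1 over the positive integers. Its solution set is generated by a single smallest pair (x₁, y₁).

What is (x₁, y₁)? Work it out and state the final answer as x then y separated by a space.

√248 = [15; 1,2,1,30, …], period ℓ=4 (even) → k=3
a_0=15:  p_0=15·1+0=15,  q_0=15·0+1=1
a_1=1:  p_1=1·15+1=16,  q_1=1·1+0=1
a_2=2:  p_2=2·16+15=47,  q_2=2·1+1=3
a_3=1:  p_3=1·47+16=63,  q_3=1·3+1=4
→ (63, 4).  Check: 63²=3969, 248·4²=3968, difference 1.

63 4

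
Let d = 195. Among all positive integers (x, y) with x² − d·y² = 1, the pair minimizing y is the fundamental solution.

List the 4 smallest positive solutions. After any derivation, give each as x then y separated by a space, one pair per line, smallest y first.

14 1
391 28
10934 783
305761 21896

d=195: √d = [13; 1,26] (ℓ=2, even), read p_1/q_1
i=0: a=13 ⇒ p=13, q=1
i=1: a=1 ⇒ p=14, q=1
→ (14, 1).  Check: 14²=196, 195·1²=195, difference 1.
(x_2, y_2) = (14·14 + 195·1·1, 14·1 + 1·14) = (391, 28)
(x_3, y_3) = (14·391 + 195·1·28, 14·28 + 1·391) = (10934, 783)
(x_4, y_4) = (14·10934 + 195·1·783, 14·783 + 1·10934) = (305761, 21896)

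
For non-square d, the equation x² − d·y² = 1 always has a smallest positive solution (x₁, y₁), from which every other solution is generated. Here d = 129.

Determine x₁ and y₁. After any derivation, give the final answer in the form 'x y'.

[11; 2,1,3,1,6,1,3,1,2,22] for √129; ℓ=10 ⇒ convergent index 9
k=0  a_k=11  p_k/q_k = 11/1
k=1  a_k=2  p_k/q_k = 23/2
k=2  a_k=1  p_k/q_k = 34/3
k=3  a_k=3  p_k/q_k = 125/11
…
k=6  a_k=1  p_k/q_k = 1238/109
…
k=8  a_k=1  p_k/q_k = 6031/531
k=9  a_k=2  p_k/q_k = 16855/1484
(x₁, y₁) = (16855, 1484);  16855² − 129·1484² = 1 ✓

16855 1484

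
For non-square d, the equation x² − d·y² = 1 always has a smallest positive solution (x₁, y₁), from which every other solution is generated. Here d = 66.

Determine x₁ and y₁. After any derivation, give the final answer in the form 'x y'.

d=66: √d = [8; 8,16] (ℓ=2, even), read p_1/q_1
a_0=8:  p_0=8·1+0=8,  q_0=8·0+1=1
a_1=8:  p_1=8·8+1=65,  q_1=8·1+0=8
fundamental: x₁=65, y₁=8  (since 4225 − 66·64 = 1)

65 8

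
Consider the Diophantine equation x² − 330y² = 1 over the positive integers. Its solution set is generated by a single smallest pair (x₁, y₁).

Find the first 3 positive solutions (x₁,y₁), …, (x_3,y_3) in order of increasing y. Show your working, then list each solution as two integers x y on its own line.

109 6
23761 1308
5179789 285138

d=330: √d = [18; 6,36] (ℓ=2, even), read p_1/q_1
k=0  a_k=18  p_k/q_k = 18/1
k=1  a_k=6  p_k/q_k = 109/6
fundamental: x₁=109, y₁=6  (since 11881 − 330·36 = 1)
(109+6√330)^2 = 23761 + 1308√330
(109+6√330)^3 = 5179789 + 285138√330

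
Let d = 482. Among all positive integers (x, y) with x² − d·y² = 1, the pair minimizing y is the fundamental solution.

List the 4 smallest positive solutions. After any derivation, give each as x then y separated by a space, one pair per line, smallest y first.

483 22
466577 21252
450712899 20529410
435388193857 19831388808

[21; 1,20,1,42] for √482; ℓ=4 ⇒ convergent index 3
step 0: (21, 1)  from 21·(1,0) + (0,1)
step 1: (22, 1)  from 1·(21,1) + (1,0)
step 2: (461, 21)  from 20·(22,1) + (21,1)
step 3: (483, 22)  from 1·(461,21) + (22,1)
(x₁, y₁) = (483, 22);  483² − 482·22² = 1 ✓
(x_2, y_2) = (483·483 + 482·22·22, 483·22 + 22·483) = (466577, 21252)
(x_3, y_3) = (483·466577 + 482·22·21252, 483·21252 + 22·466577) = (450712899, 20529410)
(x_4, y_4) = (483·450712899 + 482·22·20529410, 483·20529410 + 22·450712899) = (435388193857, 19831388808)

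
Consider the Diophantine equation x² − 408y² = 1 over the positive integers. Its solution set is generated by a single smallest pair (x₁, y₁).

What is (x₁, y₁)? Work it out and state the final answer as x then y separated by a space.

101 5

√408 = [20; 5,40, …], period ℓ=2 (even) → k=1
a_0=20:  p_0=20·1+0=20,  q_0=20·0+1=1
a_1=5:  p_1=5·20+1=101,  q_1=5·1+0=5
fundamental: x₁=101, y₁=5  (since 10201 − 408·25 = 1)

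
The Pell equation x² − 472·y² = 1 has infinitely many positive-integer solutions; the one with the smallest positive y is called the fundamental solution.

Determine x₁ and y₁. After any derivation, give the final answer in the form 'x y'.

√472 = [21; 1,2,1,1,1,…,2,1,42, …], period ℓ=14 (even) → k=13
i=0: a=21 ⇒ p=21, q=1
…
i=4: a=1 ⇒ p=152, q=7
…
i=6: a=4 ⇒ p=1108, q=51
i=7: a=5 ⇒ p=5779, q=266
…
i=10: a=1 ⇒ p=54227, q=2496
…
i=12: a=2 ⇒ p=222687, q=10250
i=13: a=1 ⇒ p=306917, q=14127
fundamental: x₁=306917, y₁=14127  (since 94198044889 − 472·199572129 = 1)

306917 14127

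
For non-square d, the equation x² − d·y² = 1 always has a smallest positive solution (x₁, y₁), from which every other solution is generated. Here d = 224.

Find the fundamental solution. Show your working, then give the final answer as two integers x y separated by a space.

√224 = [14; 1,28, …], period ℓ=2 (even) → k=1
a_0=14:  p_0=14·1+0=14,  q_0=14·0+1=1
a_1=1:  p_1=1·14+1=15,  q_1=1·1+0=1
→ (15, 1).  Check: 15²=225, 224·1²=224, difference 1.

15 1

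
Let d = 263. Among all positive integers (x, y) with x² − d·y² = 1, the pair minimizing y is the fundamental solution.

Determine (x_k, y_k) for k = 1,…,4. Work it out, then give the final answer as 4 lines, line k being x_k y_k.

√263 = [16; 4,1,1,1,1,15,1,1,1,1,4,32, …], period ℓ=12 (even) → k=11
a_0=16:  p_0=16·1+0=16,  q_0=16·0+1=1
a_1=4:  p_1=4·16+1=65,  q_1=4·1+0=4
…
a_3=1:  p_3=1·81+65=146,  q_3=1·5+4=9
a_4=1:  p_4=1·146+81=227,  q_4=1·9+5=14
a_5=1:  p_5=1·227+146=373,  q_5=1·14+9=23
a_6=15:  p_6=15·373+227=5822,  q_6=15·23+14=359
…
a_8=1:  p_8=1·6195+5822=12017,  q_8=1·382+359=741
a_9=1:  p_9=1·12017+6195=18212,  q_9=1·741+382=1123
a_10=1:  p_10=1·18212+12017=30229,  q_10=1·1123+741=1864
a_11=4:  p_11=4·30229+18212=139128,  q_11=4·1864+1123=8579
fundamental: x₁=139128, y₁=8579  (since 19356600384 − 263·73599241 = 1)
n=2: (139128,8579)∘(139128,8579) = (139128·139128+263·8579·8579, 139128·8579+8579·139128) = (38713200767,2387158224)
n=3: (38713200767,2387158224)∘(139128,8579) = (139128·38713200767+263·8579·2387158224, 139128·2387158224+8579·38713200767) = (10772180392483224,664241098768765)
n=4: (10772180392483224,664241098768765)∘(139128,8579) = (139128·10772180392483224+263·8579·664241098768765, 139128·664241098768765+8579·10772180392483224) = (2997423827252098776577,184829071176614315616)

139128 8579
38713200767 2387158224
10772180392483224 664241098768765
2997423827252098776577 184829071176614315616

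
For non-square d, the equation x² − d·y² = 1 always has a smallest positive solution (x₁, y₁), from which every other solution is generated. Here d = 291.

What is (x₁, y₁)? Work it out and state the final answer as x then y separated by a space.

√291 → a₀=17, period (17,34); ℓ=2 even so k=1
step 0: (17, 1)  from 17·(1,0) + (0,1)
step 1: (290, 17)  from 17·(17,1) + (1,0)
fundamental: x₁=290, y₁=17  (since 84100 − 291·289 = 1)

290 17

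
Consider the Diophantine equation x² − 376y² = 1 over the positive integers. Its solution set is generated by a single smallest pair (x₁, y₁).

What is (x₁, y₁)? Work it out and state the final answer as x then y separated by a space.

d=376: √d = [19; 2,1,1,3,1,…,1,2,38] (ℓ=16, even), read p_15/q_15
step 0: (19, 1)  from 19·(1,0) + (0,1)
step 1: (39, 2)  from 2·(19,1) + (1,0)
step 2: (58, 3)  from 1·(39,2) + (19,1)
step 3: (97, 5)  from 1·(58,3) + (39,2)
step 4: (349, 18)  from 3·(97,5) + (58,3)
…
step 7: (2928, 151)  from 2·(1241,64) + (446,23)
step 8: (12953, 668)  from 4·(2928,151) + (1241,64)
…
step 10: (70621, 3642)  from 2·(28834,1487) + (12953,668)
…
step 14: (837427, 43187)  from 1·(468441,24158) + (368986,19029)
step 15: (2143295, 110532)  from 2·(837427,43187) + (468441,24158)
(x₁, y₁) = (2143295, 110532);  2143295² − 376·110532² = 1 ✓

2143295 110532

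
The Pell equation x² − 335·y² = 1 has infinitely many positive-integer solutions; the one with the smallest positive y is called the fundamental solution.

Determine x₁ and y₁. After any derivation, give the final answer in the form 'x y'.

604 33

d=335: √d = [18; 3,3,3,36] (ℓ=4, even), read p_3/q_3
i=0: a=18 ⇒ p=18, q=1
…
i=2: a=3 ⇒ p=183, q=10
i=3: a=3 ⇒ p=604, q=33
→ (604, 33).  Check: 604²=364816, 335·33²=364815, difference 1.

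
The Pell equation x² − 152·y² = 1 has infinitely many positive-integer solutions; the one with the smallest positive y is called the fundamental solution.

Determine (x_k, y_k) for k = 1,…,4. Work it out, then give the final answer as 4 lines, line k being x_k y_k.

37 3
2737 222
202501 16425
14982337 1215228

d=152: √d = [12; 3,24] (ℓ=2, even), read p_1/q_1
i=0: a=12 ⇒ p=12, q=1
i=1: a=3 ⇒ p=37, q=3
→ (37, 3).  Check: 37²=1369, 152·3²=1368, difference 1.
(x_2, y_2) = (37·37 + 152·3·3, 37·3 + 3·37) = (2737, 222)
(x_3, y_3) = (37·2737 + 152·3·222, 37·222 + 3·2737) = (202501, 16425)
(x_4, y_4) = (37·202501 + 152·3·16425, 37·16425 + 3·202501) = (14982337, 1215228)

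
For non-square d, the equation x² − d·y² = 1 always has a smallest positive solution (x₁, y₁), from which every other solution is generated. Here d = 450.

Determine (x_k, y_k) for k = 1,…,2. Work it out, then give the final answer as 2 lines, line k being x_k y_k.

19601 924
768398401 36222648

√450 → a₀=21, period (4,1,2,4,2,1,4,42); ℓ=8 even so k=7
a_0=21:  p_0=21·1+0=21,  q_0=21·0+1=1
a_1=4:  p_1=4·21+1=85,  q_1=4·1+0=4
a_2=1:  p_2=1·85+21=106,  q_2=1·4+1=5
a_3=2:  p_3=2·106+85=297,  q_3=2·5+4=14
…
a_6=1:  p_6=1·2885+1294=4179,  q_6=1·136+61=197
a_7=4:  p_7=4·4179+2885=19601,  q_7=4·197+136=924
→ (19601, 924).  Check: 19601²=384199201, 450·924²=384199200, difference 1.
k=2:  x_2 = 19601·19601+450·924·924 = 768398401,  y_2 = 19601·924+924·19601 = 36222648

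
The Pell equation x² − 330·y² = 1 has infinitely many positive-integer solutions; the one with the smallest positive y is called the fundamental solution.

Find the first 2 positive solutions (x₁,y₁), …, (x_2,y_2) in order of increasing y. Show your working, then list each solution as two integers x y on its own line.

109 6
23761 1308

d=330: √d = [18; 6,36] (ℓ=2, even), read p_1/q_1
step 0: (18, 1)  from 18·(1,0) + (0,1)
step 1: (109, 6)  from 6·(18,1) + (1,0)
fundamental: x₁=109, y₁=6  (since 11881 − 330·36 = 1)
n=2: (109,6)∘(109,6) = (109·109+330·6·6, 109·6+6·109) = (23761,1308)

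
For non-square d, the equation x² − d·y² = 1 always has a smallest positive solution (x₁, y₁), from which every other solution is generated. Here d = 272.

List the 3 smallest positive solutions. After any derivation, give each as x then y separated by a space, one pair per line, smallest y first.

33 2
2177 132
143649 8710

d=272: √d = [16; 2,32] (ℓ=2, even), read p_1/q_1
step 0: (16, 1)  from 16·(1,0) + (0,1)
step 1: (33, 2)  from 2·(16,1) + (1,0)
→ (33, 2).  Check: 33²=1089, 272·2²=1088, difference 1.
n=2: (33,2)∘(33,2) = (33·33+272·2·2, 33·2+2·33) = (2177,132)
n=3: (2177,132)∘(33,2) = (33·2177+272·2·132, 33·132+2·2177) = (143649,8710)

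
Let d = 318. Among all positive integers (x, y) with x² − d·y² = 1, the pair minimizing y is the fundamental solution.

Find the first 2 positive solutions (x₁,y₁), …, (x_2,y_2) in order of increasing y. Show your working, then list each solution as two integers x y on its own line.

√318 = [17; 1,4,1,34, …], period ℓ=4 (even) → k=3
a_0=17:  p_0=17·1+0=17,  q_0=17·0+1=1
a_1=1:  p_1=1·17+1=18,  q_1=1·1+0=1
a_2=4:  p_2=4·18+17=89,  q_2=4·1+1=5
a_3=1:  p_3=1·89+18=107,  q_3=1·5+1=6
(x₁, y₁) = (107, 6);  107² − 318·6² = 1 ✓
(x_2, y_2) = (107·107 + 318·6·6, 107·6 + 6·107) = (22897, 1284)

107 6
22897 1284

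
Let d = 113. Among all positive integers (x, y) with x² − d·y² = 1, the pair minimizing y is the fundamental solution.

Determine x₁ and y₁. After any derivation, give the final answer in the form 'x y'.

1204353 113296

[10; 1,1,1,2,2,1,1,1,20] for √113; ℓ=9 ⇒ convergent index 17
a_0=10:  p_0=10·1+0=10,  q_0=10·0+1=1
…
a_2=1:  p_2=1·11+10=21,  q_2=1·1+1=2
…
a_4=2:  p_4=2·32+21=85,  q_4=2·3+2=8
…
a_8=1:  p_8=1·489+287=776,  q_8=1·46+27=73
a_9=20:  p_9=20·776+489=16009,  q_9=20·73+46=1506
…
a_13=2:  p_13=2·49579+32794=131952,  q_13=2·4664+3085=12413
a_14=2:  p_14=2·131952+49579=313483,  q_14=2·12413+4664=29490
…
a_16=1:  p_16=1·445435+313483=758918,  q_16=1·41903+29490=71393
a_17=1:  p_17=1·758918+445435=1204353,  q_17=1·71393+41903=113296
(x₁, y₁) = (1204353, 113296);  1204353² − 113·113296² = 1 ✓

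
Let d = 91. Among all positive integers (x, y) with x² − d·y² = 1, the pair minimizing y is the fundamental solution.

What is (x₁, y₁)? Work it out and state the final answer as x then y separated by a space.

1574 165

√91 = [9; 1,1,5,1,5,1,1,18, …], period ℓ=8 (even) → k=7
i=0: a=9 ⇒ p=9, q=1
i=1: a=1 ⇒ p=10, q=1
…
i=5: a=5 ⇒ p=725, q=76
i=6: a=1 ⇒ p=849, q=89
i=7: a=1 ⇒ p=1574, q=165
→ (1574, 165).  Check: 1574²=2477476, 91·165²=2477475, difference 1.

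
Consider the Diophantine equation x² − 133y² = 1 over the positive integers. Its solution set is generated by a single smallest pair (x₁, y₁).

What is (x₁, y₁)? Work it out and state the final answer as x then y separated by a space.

2588599 224460

d=133: √d = [11; 1,1,7,5,1,…,1,1,22] (ℓ=16, even), read p_15/q_15
k=0  a_k=11  p_k/q_k = 11/1
…
k=2  a_k=1  p_k/q_k = 23/2
…
k=5  a_k=1  p_k/q_k = 1061/92
…
k=8  a_k=2  p_k/q_k = 7969/691
k=9  a_k=1  p_k/q_k = 10979/952
k=10  a_k=1  p_k/q_k = 18948/1643
…
k=12  a_k=5  p_k/q_k = 168583/14618
…
k=14  a_k=1  p_k/q_k = 1378591/119539
k=15  a_k=1  p_k/q_k = 2588599/224460
(x₁, y₁) = (2588599, 224460);  2588599² − 133·224460² = 1 ✓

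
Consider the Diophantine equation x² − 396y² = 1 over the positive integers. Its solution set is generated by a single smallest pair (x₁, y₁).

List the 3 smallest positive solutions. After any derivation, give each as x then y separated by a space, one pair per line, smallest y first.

[19; 1,8,1,38] for √396; ℓ=4 ⇒ convergent index 3
k=0  a_k=19  p_k/q_k = 19/1
k=1  a_k=1  p_k/q_k = 20/1
k=2  a_k=8  p_k/q_k = 179/9
k=3  a_k=1  p_k/q_k = 199/10
fundamental: x₁=199, y₁=10  (since 39601 − 396·100 = 1)
k=2:  x_2 = 199·199+396·10·10 = 79201,  y_2 = 199·10+10·199 = 3980
k=3:  x_3 = 199·79201+396·10·3980 = 31521799,  y_3 = 199·3980+10·79201 = 1584030

199 10
79201 3980
31521799 1584030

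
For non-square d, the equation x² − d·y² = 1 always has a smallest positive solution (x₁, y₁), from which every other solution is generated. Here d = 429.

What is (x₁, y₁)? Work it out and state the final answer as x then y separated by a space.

1524095 73584

[20; 1,2,2,9,1,12,1,9,2,2,1,40] for √429; ℓ=12 ⇒ convergent index 11
k=0  a_k=20  p_k/q_k = 20/1
k=1  a_k=1  p_k/q_k = 21/1
…
k=3  a_k=2  p_k/q_k = 145/7
…
k=5  a_k=1  p_k/q_k = 1512/73
k=6  a_k=12  p_k/q_k = 19511/942
k=7  a_k=1  p_k/q_k = 21023/1015
k=8  a_k=9  p_k/q_k = 208718/10077
k=9  a_k=2  p_k/q_k = 438459/21169
k=10  a_k=2  p_k/q_k = 1085636/52415
k=11  a_k=1  p_k/q_k = 1524095/73584
fundamental: x₁=1524095, y₁=73584  (since 2322865569025 − 429·5414605056 = 1)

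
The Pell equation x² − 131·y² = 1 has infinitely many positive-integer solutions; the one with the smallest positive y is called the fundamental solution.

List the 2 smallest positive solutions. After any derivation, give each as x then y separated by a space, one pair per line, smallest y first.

10610 927
225144199 19670940

[11; 2,4,11,4,2,22] for √131; ℓ=6 ⇒ convergent index 5
i=0: a=11 ⇒ p=11, q=1
…
i=3: a=11 ⇒ p=1156, q=101
i=4: a=4 ⇒ p=4727, q=413
i=5: a=2 ⇒ p=10610, q=927
→ (10610, 927).  Check: 10610²=112572100, 131·927²=112572099, difference 1.
k=2:  x_2 = 10610·10610+131·927·927 = 225144199,  y_2 = 10610·927+927·10610 = 19670940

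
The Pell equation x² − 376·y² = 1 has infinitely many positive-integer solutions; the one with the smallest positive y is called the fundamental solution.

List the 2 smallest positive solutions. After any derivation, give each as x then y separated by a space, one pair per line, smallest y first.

√376 = [19; 2,1,1,3,1,…,1,2,38, …], period ℓ=16 (even) → k=15
i=0: a=19 ⇒ p=19, q=1
…
i=3: a=1 ⇒ p=97, q=5
i=4: a=3 ⇒ p=349, q=18
…
i=7: a=2 ⇒ p=2928, q=151
i=8: a=4 ⇒ p=12953, q=668
…
i=11: a=1 ⇒ p=99455, q=5129
…
i=14: a=1 ⇒ p=837427, q=43187
i=15: a=2 ⇒ p=2143295, q=110532
fundamental: x₁=2143295, y₁=110532  (since 4593713457025 − 376·12217323024 = 1)
(x_2, y_2) = (2143295·2143295 + 376·110532·110532, 2143295·110532 + 110532·2143295) = (9187426914049, 473805365880)

2143295 110532
9187426914049 473805365880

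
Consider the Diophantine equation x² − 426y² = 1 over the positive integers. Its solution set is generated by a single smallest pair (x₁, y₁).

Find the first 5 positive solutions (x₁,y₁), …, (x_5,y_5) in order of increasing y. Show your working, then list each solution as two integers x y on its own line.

√426 → a₀=20, period (1,1,1,3,2,6,2,3,1,1,1,40); ℓ=12 even so k=11
i=0: a=20 ⇒ p=20, q=1
…
i=3: a=1 ⇒ p=62, q=3
i=4: a=3 ⇒ p=227, q=11
i=5: a=2 ⇒ p=516, q=25
…
i=7: a=2 ⇒ p=7162, q=347
…
i=9: a=1 ⇒ p=31971, q=1549
i=10: a=1 ⇒ p=56780, q=2751
i=11: a=1 ⇒ p=88751, q=4300
→ (88751, 4300).  Check: 88751²=7876740001, 426·4300²=7876740000, difference 1.
k=2:  x_2 = 88751·88751+426·4300·4300 = 15753480001,  y_2 = 88751·4300+4300·88751 = 763258600
k=3:  x_3 = 88751·15753480001+426·4300·763258600 = 2796274207048751,  y_3 = 88751·763258600+4300·15753480001 = 135479928012900
k=4:  x_4 = 88751·2796274207048751+426·4300·135479928012900 = 496344264283813920001,  y_4 = 88751·135479928012900+4300·2796274207048751 = 24047958181382517200
k=5:  x_5 = 88751·496344264283813920001+426·4300·24047958181382517200 = 88102099596109264220968751,  y_5 = 88751·24047958181382517200+4300·496344264283813920001 = 4268560672976279640021500

88751 4300
15753480001 763258600
2796274207048751 135479928012900
496344264283813920001 24047958181382517200
88102099596109264220968751 4268560672976279640021500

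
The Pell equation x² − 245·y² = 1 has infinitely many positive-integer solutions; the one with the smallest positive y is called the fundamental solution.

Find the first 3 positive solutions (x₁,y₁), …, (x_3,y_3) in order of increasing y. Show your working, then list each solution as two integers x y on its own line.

√245 = [15; 1,1,1,7,6,7,1,1,1,30, …], period ℓ=10 (even) → k=9
step 0: (15, 1)  from 15·(1,0) + (0,1)
…
step 5: (2207, 141)  from 6·(360,23) + (47,3)
step 6: (15809, 1010)  from 7·(2207,141) + (360,23)
step 7: (18016, 1151)  from 1·(15809,1010) + (2207,141)
step 8: (33825, 2161)  from 1·(18016,1151) + (15809,1010)
step 9: (51841, 3312)  from 1·(33825,2161) + (18016,1151)
→ (51841, 3312).  Check: 51841²=2687489281, 245·3312²=2687489280, difference 1.
(51841+3312√245)^2 = 5374978561 + 343394784√245
(51841+3312√245)^3 = 557288527109761 + 35603857991376√245

51841 3312
5374978561 343394784
557288527109761 35603857991376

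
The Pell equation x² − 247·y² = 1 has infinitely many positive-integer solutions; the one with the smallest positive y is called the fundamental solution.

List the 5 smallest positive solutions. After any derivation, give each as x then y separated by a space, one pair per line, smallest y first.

85292 5427
14549450527 925759368
2481903468612476 157919736025485
423373021275241155457 26938580249245573872
72220663458733833793864412 4595290773079387237355763

[15; 1,2,1,1,9,1,9,1,1,2,1,30] for √247; ℓ=12 ⇒ convergent index 11
a_0=15:  p_0=15·1+0=15,  q_0=15·0+1=1
a_1=1:  p_1=1·15+1=16,  q_1=1·1+0=1
a_2=2:  p_2=2·16+15=47,  q_2=2·1+1=3
a_3=1:  p_3=1·47+16=63,  q_3=1·3+1=4
a_4=1:  p_4=1·63+47=110,  q_4=1·4+3=7
a_5=9:  p_5=9·110+63=1053,  q_5=9·7+4=67
a_6=1:  p_6=1·1053+110=1163,  q_6=1·67+7=74
a_7=9:  p_7=9·1163+1053=11520,  q_7=9·74+67=733
…
a_9=1:  p_9=1·12683+11520=24203,  q_9=1·807+733=1540
a_10=2:  p_10=2·24203+12683=61089,  q_10=2·1540+807=3887
a_11=1:  p_11=1·61089+24203=85292,  q_11=1·3887+1540=5427
(x₁, y₁) = (85292, 5427);  85292² − 247·5427² = 1 ✓
n=2: (85292,5427)∘(85292,5427) = (85292·85292+247·5427·5427, 85292·5427+5427·85292) = (14549450527,925759368)
n=3: (14549450527,925759368)∘(85292,5427) = (85292·14549450527+247·5427·925759368, 85292·925759368+5427·14549450527) = (2481903468612476,157919736025485)
n=4: (2481903468612476,157919736025485)∘(85292,5427) = (85292·2481903468612476+247·5427·157919736025485, 85292·157919736025485+5427·2481903468612476) = (423373021275241155457,26938580249245573872)
n=5: (423373021275241155457,26938580249245573872)∘(85292,5427) = (85292·423373021275241155457+247·5427·26938580249245573872, 85292·26938580249245573872+5427·423373021275241155457) = (72220663458733833793864412,4595290773079387237355763)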